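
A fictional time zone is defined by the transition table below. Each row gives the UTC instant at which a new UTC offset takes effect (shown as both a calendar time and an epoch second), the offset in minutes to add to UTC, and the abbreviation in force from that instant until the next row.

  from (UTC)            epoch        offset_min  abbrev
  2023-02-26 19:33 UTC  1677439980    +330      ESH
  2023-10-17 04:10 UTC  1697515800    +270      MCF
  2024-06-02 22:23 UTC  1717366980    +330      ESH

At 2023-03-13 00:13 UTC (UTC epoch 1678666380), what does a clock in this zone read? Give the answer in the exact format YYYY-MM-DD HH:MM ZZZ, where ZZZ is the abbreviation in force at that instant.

2023-03-13 05:43 ESH

Query: 2023-03-13 00:13 UTC
Rule 1/3 (ESH, +05:30): 2023-02-26 19:33 UTC ≤ query < 2023-10-17 04:10 UTC
0·60 + 13 + 330 = 343 min
343 = 0·1440 + 343; 343 = 5·60 + 43 → 05:43, same day
→ 2023-03-13 05:43 ESH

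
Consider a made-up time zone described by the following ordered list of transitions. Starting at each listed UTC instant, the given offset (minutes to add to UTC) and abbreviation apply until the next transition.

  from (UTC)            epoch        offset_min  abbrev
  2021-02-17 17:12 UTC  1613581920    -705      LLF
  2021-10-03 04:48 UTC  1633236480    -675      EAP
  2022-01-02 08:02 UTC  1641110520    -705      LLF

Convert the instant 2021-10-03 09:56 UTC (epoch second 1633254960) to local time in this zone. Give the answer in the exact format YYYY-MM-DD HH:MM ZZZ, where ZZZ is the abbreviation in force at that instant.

2021-10-02 22:41 EAP

Query: 2021-10-03 09:56 UTC
Rule 2/3 (EAP, -11:15): 2021-10-03 04:48 UTC ≤ query < 2022-01-02 08:02 UTC
9·60 + 56 - 675 = -79 min
-79 = -1·1440 + 1361; 1361 = 22·60 + 41 → 22:41, 2021-10-03 - 1 day = 2021-10-02
→ 2021-10-02 22:41 EAP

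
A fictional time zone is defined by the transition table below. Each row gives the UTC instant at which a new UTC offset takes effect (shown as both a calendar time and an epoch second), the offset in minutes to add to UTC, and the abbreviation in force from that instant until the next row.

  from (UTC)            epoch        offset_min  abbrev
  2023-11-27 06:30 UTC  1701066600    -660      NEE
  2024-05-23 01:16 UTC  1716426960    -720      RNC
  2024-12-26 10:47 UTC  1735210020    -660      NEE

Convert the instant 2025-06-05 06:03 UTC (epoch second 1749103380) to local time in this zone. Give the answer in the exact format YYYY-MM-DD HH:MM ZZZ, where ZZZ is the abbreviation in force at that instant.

2025-06-04 19:03 NEE

Query: 2025-06-05 06:03 UTC
Rule 3/3 (NEE, -11:00): 2024-12-26 10:47 UTC ≤ query < +∞
6·60 + 3 - 660 = -297 min
-297 = -1·1440 + 1143; 1143 = 19·60 + 3 → 19:03, 2025-06-05 - 1 day = 2025-06-04
→ 2025-06-04 19:03 NEE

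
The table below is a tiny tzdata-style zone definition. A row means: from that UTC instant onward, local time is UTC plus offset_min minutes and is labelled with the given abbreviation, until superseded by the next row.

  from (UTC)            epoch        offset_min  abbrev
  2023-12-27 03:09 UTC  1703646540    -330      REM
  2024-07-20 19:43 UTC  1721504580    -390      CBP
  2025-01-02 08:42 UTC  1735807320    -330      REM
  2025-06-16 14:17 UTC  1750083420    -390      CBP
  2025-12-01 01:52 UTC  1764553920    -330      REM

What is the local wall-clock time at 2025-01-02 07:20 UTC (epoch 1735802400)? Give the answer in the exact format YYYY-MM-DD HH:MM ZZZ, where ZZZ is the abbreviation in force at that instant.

2025-01-02 00:50 CBP

Query: 2025-01-02 07:20 UTC
Rule 2/5 (CBP, -06:30): 2024-07-20 19:43 UTC ≤ query < 2025-01-02 08:42 UTC
7·60 + 20 - 390 = 50 min
50 = 0·1440 + 50; 50 = 0·60 + 50 → 00:50, same day
→ 2025-01-02 00:50 CBP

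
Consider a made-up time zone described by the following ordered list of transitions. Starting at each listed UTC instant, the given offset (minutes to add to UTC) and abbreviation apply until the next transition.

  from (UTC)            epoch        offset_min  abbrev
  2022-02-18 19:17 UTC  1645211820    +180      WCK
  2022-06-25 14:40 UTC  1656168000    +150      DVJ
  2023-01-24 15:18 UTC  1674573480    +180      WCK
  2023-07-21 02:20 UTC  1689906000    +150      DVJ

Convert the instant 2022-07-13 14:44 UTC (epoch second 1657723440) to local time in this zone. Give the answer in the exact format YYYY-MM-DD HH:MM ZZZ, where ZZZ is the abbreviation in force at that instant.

2022-07-13 17:14 DVJ

Query: 2022-07-13 14:44 UTC
Rule 2/4 (DVJ, +02:30): 2022-06-25 14:40 UTC ≤ query < 2023-01-24 15:18 UTC
14·60 + 44 + 150 = 1034 min
1034 = 0·1440 + 1034; 1034 = 17·60 + 14 → 17:14, same day
→ 2022-07-13 17:14 DVJ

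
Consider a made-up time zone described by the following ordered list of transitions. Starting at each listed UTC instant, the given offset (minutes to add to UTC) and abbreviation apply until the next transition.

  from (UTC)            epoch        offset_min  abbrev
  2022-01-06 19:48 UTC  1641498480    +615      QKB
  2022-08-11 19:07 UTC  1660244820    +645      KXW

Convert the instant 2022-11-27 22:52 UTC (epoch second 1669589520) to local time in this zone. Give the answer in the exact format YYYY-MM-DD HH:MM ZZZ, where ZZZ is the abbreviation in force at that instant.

2022-11-28 09:37 KXW

Query: 2022-11-27 22:52 UTC
Rule 2/2 (KXW, +10:45): 2022-08-11 19:07 UTC ≤ query < +∞
22·60 + 52 + 645 = 2017 min
2017 = 1·1440 + 577; 577 = 9·60 + 37 → 09:37, 2022-11-27 + 1 day = 2022-11-28
→ 2022-11-28 09:37 KXW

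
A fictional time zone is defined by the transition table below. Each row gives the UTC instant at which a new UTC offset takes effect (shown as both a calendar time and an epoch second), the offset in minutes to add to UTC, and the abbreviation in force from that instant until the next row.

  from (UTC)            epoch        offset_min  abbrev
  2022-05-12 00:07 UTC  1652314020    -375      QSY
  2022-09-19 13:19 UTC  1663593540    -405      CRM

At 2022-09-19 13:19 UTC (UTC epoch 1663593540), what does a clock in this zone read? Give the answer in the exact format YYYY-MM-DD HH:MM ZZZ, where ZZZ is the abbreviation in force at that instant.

2022-09-19 06:34 CRM

Query: 2022-09-19 13:19 UTC
Rule 2/2 (CRM, -06:45): 2022-09-19 13:19 UTC ≤ query < +∞
13·60 + 19 - 405 = 394 min
394 = 0·1440 + 394; 394 = 6·60 + 34 → 06:34, same day
→ 2022-09-19 06:34 CRM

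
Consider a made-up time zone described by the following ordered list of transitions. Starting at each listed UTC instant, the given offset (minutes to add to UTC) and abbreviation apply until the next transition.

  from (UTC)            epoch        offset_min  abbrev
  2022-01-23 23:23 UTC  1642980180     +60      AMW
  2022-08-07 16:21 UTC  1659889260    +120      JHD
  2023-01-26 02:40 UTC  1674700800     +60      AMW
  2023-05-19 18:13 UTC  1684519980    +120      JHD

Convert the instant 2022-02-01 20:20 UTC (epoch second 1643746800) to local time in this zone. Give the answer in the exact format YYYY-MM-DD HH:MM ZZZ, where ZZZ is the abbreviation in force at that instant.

Query: 2022-02-01 20:20 UTC
Rule 1/4 (AMW, +01:00): 2022-01-23 23:23 UTC ≤ query < 2022-08-07 16:21 UTC
20·60 + 20 + 60 = 1280 min
1280 = 0·1440 + 1280; 1280 = 21·60 + 20 → 21:20, same day
→ 2022-02-01 21:20 AMW

2022-02-01 21:20 AMW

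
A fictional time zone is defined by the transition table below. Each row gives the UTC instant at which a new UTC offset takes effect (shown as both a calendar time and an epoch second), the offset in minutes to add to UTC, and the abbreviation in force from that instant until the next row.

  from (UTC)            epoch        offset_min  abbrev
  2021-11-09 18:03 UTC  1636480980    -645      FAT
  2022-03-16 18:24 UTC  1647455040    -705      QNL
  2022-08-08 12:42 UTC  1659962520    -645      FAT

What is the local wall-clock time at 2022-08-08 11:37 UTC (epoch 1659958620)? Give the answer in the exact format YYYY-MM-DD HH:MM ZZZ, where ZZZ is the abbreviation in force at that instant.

2022-08-07 23:52 QNL

Query: 2022-08-08 11:37 UTC
Rule 2/3 (QNL, -11:45): 2022-03-16 18:24 UTC ≤ query < 2022-08-08 12:42 UTC
11·60 + 37 - 705 = -8 min
-8 = -1·1440 + 1432; 1432 = 23·60 + 52 → 23:52, 2022-08-08 - 1 day = 2022-08-07
→ 2022-08-07 23:52 QNL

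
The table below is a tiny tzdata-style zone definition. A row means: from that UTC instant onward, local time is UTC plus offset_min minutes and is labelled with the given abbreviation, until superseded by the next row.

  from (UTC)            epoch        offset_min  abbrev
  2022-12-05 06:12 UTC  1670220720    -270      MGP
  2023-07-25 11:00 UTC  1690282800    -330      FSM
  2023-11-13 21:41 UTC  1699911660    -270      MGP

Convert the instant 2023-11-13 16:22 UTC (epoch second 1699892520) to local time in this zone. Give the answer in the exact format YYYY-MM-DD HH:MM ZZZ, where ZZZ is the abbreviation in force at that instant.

2023-11-13 10:52 FSM

Query: 2023-11-13 16:22 UTC
Rule 2/3 (FSM, -05:30): 2023-07-25 11:00 UTC ≤ query < 2023-11-13 21:41 UTC
16·60 + 22 - 330 = 652 min
652 = 0·1440 + 652; 652 = 10·60 + 52 → 10:52, same day
→ 2023-11-13 10:52 FSM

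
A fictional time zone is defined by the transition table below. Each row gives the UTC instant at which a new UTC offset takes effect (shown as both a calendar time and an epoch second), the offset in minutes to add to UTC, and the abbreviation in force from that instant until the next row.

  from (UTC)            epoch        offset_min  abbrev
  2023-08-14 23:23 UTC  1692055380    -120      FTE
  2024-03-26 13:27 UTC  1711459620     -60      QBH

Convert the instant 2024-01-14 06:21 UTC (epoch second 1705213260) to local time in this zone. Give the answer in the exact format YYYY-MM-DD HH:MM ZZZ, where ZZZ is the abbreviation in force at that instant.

2024-01-14 04:21 FTE

Query: 2024-01-14 06:21 UTC
Rule 1/2 (FTE, -02:00): 2023-08-14 23:23 UTC ≤ query < 2024-03-26 13:27 UTC
6·60 + 21 - 120 = 261 min
261 = 0·1440 + 261; 261 = 4·60 + 21 → 04:21, same day
→ 2024-01-14 04:21 FTE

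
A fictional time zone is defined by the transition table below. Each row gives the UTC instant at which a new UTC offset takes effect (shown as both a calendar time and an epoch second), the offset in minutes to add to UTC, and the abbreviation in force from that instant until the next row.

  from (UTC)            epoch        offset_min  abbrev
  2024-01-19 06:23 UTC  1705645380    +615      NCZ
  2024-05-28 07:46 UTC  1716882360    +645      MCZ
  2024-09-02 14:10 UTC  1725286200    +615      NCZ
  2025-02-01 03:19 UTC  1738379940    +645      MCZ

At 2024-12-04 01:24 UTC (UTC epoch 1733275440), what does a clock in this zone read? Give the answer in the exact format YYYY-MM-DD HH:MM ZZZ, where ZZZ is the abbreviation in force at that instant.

2024-12-04 11:39 NCZ

Query: 2024-12-04 01:24 UTC
Rule 3/4 (NCZ, +10:15): 2024-09-02 14:10 UTC ≤ query < 2025-02-01 03:19 UTC
1·60 + 24 + 615 = 699 min
699 = 0·1440 + 699; 699 = 11·60 + 39 → 11:39, same day
→ 2024-12-04 11:39 NCZ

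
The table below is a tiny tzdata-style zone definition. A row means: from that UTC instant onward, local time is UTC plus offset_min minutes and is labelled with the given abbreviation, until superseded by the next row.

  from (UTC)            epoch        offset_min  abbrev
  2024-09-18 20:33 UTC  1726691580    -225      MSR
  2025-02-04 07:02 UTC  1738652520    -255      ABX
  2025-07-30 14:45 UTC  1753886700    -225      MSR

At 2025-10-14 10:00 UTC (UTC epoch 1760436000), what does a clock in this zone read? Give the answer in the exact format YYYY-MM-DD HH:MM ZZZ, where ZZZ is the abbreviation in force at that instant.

Query: 2025-10-14 10:00 UTC
Rule 3/3 (MSR, -03:45): 2025-07-30 14:45 UTC ≤ query < +∞
10·60 + 0 - 225 = 375 min
375 = 0·1440 + 375; 375 = 6·60 + 15 → 06:15, same day
→ 2025-10-14 06:15 MSR

2025-10-14 06:15 MSR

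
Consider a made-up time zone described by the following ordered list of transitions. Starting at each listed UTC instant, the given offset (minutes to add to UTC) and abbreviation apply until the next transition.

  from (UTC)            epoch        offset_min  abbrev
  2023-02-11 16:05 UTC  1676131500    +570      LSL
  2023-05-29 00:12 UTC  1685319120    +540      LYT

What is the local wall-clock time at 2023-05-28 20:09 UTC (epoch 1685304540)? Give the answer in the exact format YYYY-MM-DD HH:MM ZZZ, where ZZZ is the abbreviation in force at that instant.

Query: 2023-05-28 20:09 UTC
Rule 1/2 (LSL, +09:30): 2023-02-11 16:05 UTC ≤ query < 2023-05-29 00:12 UTC
20·60 + 9 + 570 = 1779 min
1779 = 1·1440 + 339; 339 = 5·60 + 39 → 05:39, 2023-05-28 + 1 day = 2023-05-29
→ 2023-05-29 05:39 LSL

2023-05-29 05:39 LSL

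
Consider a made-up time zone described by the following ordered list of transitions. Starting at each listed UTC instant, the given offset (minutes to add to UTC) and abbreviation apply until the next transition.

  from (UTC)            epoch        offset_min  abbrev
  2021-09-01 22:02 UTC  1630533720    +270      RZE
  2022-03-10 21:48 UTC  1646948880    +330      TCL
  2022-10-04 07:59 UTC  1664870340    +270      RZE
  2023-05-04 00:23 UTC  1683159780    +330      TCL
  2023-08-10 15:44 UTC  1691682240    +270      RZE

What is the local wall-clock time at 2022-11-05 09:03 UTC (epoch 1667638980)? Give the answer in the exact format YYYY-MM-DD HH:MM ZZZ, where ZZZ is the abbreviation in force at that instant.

2022-11-05 13:33 RZE

Query: 2022-11-05 09:03 UTC
Rule 3/5 (RZE, +04:30): 2022-10-04 07:59 UTC ≤ query < 2023-05-04 00:23 UTC
9·60 + 3 + 270 = 813 min
813 = 0·1440 + 813; 813 = 13·60 + 33 → 13:33, same day
→ 2022-11-05 13:33 RZE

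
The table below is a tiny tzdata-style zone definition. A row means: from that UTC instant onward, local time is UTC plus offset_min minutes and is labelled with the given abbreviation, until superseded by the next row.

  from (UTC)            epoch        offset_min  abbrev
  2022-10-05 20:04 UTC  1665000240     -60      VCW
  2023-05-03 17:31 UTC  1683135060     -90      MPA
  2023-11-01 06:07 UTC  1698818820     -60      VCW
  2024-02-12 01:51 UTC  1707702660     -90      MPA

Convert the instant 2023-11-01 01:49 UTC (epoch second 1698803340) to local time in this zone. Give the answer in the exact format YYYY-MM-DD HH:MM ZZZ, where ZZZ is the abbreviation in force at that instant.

2023-11-01 00:19 MPA

Query: 2023-11-01 01:49 UTC
Rule 2/4 (MPA, -01:30): 2023-05-03 17:31 UTC ≤ query < 2023-11-01 06:07 UTC
1·60 + 49 - 90 = 19 min
19 = 0·1440 + 19; 19 = 0·60 + 19 → 00:19, same day
→ 2023-11-01 00:19 MPA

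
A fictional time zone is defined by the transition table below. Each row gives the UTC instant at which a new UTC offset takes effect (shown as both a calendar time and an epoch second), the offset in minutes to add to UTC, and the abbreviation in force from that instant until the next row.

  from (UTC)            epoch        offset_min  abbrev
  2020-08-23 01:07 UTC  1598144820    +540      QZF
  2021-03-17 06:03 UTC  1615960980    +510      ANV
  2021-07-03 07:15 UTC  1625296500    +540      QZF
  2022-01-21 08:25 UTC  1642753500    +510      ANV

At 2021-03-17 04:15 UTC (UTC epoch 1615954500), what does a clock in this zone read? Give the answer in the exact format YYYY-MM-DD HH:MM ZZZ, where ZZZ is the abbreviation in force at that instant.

Query: 2021-03-17 04:15 UTC
Rule 1/4 (QZF, +09:00): 2020-08-23 01:07 UTC ≤ query < 2021-03-17 06:03 UTC
4·60 + 15 + 540 = 795 min
795 = 0·1440 + 795; 795 = 13·60 + 15 → 13:15, same day
→ 2021-03-17 13:15 QZF

2021-03-17 13:15 QZF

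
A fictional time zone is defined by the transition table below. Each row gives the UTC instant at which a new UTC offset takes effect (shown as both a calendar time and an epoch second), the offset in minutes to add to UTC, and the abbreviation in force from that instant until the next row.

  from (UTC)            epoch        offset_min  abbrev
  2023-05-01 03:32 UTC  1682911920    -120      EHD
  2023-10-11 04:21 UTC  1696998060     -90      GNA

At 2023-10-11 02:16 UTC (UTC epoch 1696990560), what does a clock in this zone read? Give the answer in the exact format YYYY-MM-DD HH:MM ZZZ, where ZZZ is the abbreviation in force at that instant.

Query: 2023-10-11 02:16 UTC
Rule 1/2 (EHD, -02:00): 2023-05-01 03:32 UTC ≤ query < 2023-10-11 04:21 UTC
2·60 + 16 - 120 = 16 min
16 = 0·1440 + 16; 16 = 0·60 + 16 → 00:16, same day
→ 2023-10-11 00:16 EHD

2023-10-11 00:16 EHD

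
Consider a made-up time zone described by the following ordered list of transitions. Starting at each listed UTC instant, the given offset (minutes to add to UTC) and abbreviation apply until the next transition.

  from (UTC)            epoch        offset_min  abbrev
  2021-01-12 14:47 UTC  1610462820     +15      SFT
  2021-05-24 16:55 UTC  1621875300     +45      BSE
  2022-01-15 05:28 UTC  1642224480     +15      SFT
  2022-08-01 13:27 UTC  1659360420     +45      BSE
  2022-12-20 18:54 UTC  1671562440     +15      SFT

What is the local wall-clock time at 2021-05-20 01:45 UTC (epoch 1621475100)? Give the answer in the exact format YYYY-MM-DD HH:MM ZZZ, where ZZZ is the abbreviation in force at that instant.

Query: 2021-05-20 01:45 UTC
Rule 1/5 (SFT, +00:15): 2021-01-12 14:47 UTC ≤ query < 2021-05-24 16:55 UTC
1·60 + 45 + 15 = 120 min
120 = 0·1440 + 120; 120 = 2·60 + 0 → 02:00, same day
→ 2021-05-20 02:00 SFT

2021-05-20 02:00 SFT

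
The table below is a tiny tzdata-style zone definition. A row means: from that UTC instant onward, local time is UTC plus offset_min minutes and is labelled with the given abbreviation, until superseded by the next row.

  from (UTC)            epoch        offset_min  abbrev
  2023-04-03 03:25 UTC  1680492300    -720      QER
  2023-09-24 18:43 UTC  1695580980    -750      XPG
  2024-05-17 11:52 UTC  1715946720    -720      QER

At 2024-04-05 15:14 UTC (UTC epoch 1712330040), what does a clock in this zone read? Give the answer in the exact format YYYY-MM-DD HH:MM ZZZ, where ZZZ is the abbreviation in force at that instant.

Query: 2024-04-05 15:14 UTC
Rule 2/3 (XPG, -12:30): 2023-09-24 18:43 UTC ≤ query < 2024-05-17 11:52 UTC
15·60 + 14 - 750 = 164 min
164 = 0·1440 + 164; 164 = 2·60 + 44 → 02:44, same day
→ 2024-04-05 02:44 XPG

2024-04-05 02:44 XPG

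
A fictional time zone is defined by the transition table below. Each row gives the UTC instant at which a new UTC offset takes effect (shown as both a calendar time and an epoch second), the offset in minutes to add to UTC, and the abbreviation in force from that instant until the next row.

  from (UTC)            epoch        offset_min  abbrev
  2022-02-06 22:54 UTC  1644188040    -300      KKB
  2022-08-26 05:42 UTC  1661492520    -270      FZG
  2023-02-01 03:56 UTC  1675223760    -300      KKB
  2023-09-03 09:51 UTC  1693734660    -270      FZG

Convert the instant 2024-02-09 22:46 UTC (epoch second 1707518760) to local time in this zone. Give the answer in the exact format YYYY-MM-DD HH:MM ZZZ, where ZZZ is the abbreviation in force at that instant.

Query: 2024-02-09 22:46 UTC
Rule 4/4 (FZG, -04:30): 2023-09-03 09:51 UTC ≤ query < +∞
22·60 + 46 - 270 = 1096 min
1096 = 0·1440 + 1096; 1096 = 18·60 + 16 → 18:16, same day
→ 2024-02-09 18:16 FZG

2024-02-09 18:16 FZG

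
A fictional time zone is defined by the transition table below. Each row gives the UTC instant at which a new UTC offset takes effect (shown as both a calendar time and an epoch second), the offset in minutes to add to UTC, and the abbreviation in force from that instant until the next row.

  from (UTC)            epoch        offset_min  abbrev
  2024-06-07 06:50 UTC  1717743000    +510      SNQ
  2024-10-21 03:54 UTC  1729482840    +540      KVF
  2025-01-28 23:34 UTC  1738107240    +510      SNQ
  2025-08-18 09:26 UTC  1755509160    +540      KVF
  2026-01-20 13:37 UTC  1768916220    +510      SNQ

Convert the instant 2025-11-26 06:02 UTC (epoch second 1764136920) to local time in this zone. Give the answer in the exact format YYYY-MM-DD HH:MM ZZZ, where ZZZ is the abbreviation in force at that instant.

Query: 2025-11-26 06:02 UTC
Rule 4/5 (KVF, +09:00): 2025-08-18 09:26 UTC ≤ query < 2026-01-20 13:37 UTC
6·60 + 2 + 540 = 902 min
902 = 0·1440 + 902; 902 = 15·60 + 2 → 15:02, same day
→ 2025-11-26 15:02 KVF

2025-11-26 15:02 KVF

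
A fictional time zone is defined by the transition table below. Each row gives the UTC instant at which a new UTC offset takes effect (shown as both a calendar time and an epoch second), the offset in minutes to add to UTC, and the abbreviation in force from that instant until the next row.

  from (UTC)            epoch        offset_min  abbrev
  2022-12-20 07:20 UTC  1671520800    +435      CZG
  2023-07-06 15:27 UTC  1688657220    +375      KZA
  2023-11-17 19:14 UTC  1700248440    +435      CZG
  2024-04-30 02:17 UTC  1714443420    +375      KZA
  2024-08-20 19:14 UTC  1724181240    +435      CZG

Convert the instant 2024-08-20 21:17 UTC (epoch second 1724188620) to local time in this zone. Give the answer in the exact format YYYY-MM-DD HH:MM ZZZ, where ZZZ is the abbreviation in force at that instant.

2024-08-21 04:32 CZG

Query: 2024-08-20 21:17 UTC
Rule 5/5 (CZG, +07:15): 2024-08-20 19:14 UTC ≤ query < +∞
21·60 + 17 + 435 = 1712 min
1712 = 1·1440 + 272; 272 = 4·60 + 32 → 04:32, 2024-08-20 + 1 day = 2024-08-21
→ 2024-08-21 04:32 CZG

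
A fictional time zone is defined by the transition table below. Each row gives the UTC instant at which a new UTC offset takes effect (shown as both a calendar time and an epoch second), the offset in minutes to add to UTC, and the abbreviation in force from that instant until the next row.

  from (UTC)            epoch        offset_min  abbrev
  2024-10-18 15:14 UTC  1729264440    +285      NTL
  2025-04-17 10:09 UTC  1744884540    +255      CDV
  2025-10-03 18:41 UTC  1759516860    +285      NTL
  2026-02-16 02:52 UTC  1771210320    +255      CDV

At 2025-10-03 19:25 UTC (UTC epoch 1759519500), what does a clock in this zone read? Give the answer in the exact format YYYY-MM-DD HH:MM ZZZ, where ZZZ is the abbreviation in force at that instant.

2025-10-04 00:10 NTL

Query: 2025-10-03 19:25 UTC
Rule 3/4 (NTL, +04:45): 2025-10-03 18:41 UTC ≤ query < 2026-02-16 02:52 UTC
19·60 + 25 + 285 = 1450 min
1450 = 1·1440 + 10; 10 = 0·60 + 10 → 00:10, 2025-10-03 + 1 day = 2025-10-04
→ 2025-10-04 00:10 NTL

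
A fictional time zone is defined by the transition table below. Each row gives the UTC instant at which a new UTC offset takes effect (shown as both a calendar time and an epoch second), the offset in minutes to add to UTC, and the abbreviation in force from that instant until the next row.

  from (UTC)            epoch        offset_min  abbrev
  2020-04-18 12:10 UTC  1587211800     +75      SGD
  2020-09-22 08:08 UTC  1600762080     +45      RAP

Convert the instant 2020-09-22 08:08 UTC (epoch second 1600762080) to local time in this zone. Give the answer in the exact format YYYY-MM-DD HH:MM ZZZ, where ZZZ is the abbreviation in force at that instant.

2020-09-22 08:53 RAP

Query: 2020-09-22 08:08 UTC
Rule 2/2 (RAP, +00:45): 2020-09-22 08:08 UTC ≤ query < +∞
8·60 + 8 + 45 = 533 min
533 = 0·1440 + 533; 533 = 8·60 + 53 → 08:53, same day
→ 2020-09-22 08:53 RAP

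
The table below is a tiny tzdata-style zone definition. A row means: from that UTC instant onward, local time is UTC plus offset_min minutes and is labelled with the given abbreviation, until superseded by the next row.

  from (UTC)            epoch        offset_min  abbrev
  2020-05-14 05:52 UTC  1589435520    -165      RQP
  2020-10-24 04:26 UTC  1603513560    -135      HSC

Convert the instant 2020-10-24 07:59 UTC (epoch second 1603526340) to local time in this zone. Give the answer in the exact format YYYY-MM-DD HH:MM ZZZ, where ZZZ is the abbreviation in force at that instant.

2020-10-24 05:44 HSC

Query: 2020-10-24 07:59 UTC
Rule 2/2 (HSC, -02:15): 2020-10-24 04:26 UTC ≤ query < +∞
7·60 + 59 - 135 = 344 min
344 = 0·1440 + 344; 344 = 5·60 + 44 → 05:44, same day
→ 2020-10-24 05:44 HSC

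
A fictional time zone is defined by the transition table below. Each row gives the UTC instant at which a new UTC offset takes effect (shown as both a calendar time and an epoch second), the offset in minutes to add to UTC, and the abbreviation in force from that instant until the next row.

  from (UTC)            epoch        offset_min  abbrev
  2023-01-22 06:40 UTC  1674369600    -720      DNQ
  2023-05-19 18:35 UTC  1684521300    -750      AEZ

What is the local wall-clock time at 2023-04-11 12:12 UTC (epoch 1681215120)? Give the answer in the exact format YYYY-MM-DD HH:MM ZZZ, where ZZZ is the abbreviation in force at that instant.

2023-04-11 00:12 DNQ

Query: 2023-04-11 12:12 UTC
Rule 1/2 (DNQ, -12:00): 2023-01-22 06:40 UTC ≤ query < 2023-05-19 18:35 UTC
12·60 + 12 - 720 = 12 min
12 = 0·1440 + 12; 12 = 0·60 + 12 → 00:12, same day
→ 2023-04-11 00:12 DNQ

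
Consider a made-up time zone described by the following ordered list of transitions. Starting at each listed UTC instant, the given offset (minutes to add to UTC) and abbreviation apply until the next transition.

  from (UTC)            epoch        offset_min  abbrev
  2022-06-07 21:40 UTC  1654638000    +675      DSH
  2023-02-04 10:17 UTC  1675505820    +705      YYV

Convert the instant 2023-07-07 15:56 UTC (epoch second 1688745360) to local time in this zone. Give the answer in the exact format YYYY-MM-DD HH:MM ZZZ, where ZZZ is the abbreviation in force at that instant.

Query: 2023-07-07 15:56 UTC
Rule 2/2 (YYV, +11:45): 2023-02-04 10:17 UTC ≤ query < +∞
15·60 + 56 + 705 = 1661 min
1661 = 1·1440 + 221; 221 = 3·60 + 41 → 03:41, 2023-07-07 + 1 day = 2023-07-08
→ 2023-07-08 03:41 YYV

2023-07-08 03:41 YYV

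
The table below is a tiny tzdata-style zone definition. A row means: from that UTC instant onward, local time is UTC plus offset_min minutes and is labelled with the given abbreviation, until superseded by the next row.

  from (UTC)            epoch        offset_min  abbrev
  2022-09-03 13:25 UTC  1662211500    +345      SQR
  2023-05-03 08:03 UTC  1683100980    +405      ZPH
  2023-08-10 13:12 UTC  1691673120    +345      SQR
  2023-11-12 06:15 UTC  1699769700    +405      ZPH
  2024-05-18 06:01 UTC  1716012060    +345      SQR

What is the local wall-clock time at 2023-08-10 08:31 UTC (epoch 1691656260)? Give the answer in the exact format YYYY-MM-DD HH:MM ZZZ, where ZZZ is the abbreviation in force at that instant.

Query: 2023-08-10 08:31 UTC
Rule 2/5 (ZPH, +06:45): 2023-05-03 08:03 UTC ≤ query < 2023-08-10 13:12 UTC
8·60 + 31 + 405 = 916 min
916 = 0·1440 + 916; 916 = 15·60 + 16 → 15:16, same day
→ 2023-08-10 15:16 ZPH

2023-08-10 15:16 ZPH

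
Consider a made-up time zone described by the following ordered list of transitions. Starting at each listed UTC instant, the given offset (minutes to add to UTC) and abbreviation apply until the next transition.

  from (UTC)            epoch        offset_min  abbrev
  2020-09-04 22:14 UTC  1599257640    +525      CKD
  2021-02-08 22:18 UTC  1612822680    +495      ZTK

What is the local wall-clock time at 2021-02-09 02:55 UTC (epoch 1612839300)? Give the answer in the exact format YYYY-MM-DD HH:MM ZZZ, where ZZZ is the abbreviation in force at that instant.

Query: 2021-02-09 02:55 UTC
Rule 2/2 (ZTK, +08:15): 2021-02-08 22:18 UTC ≤ query < +∞
2·60 + 55 + 495 = 670 min
670 = 0·1440 + 670; 670 = 11·60 + 10 → 11:10, same day
→ 2021-02-09 11:10 ZTK

2021-02-09 11:10 ZTK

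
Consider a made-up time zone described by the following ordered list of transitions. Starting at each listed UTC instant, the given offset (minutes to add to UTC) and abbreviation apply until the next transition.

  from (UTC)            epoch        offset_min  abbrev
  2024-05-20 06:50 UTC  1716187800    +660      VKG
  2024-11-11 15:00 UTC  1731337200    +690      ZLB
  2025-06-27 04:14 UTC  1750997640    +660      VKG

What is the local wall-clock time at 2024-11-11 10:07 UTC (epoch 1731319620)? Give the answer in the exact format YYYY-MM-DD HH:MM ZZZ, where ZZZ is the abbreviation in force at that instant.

Query: 2024-11-11 10:07 UTC
Rule 1/3 (VKG, +11:00): 2024-05-20 06:50 UTC ≤ query < 2024-11-11 15:00 UTC
10·60 + 7 + 660 = 1267 min
1267 = 0·1440 + 1267; 1267 = 21·60 + 7 → 21:07, same day
→ 2024-11-11 21:07 VKG

2024-11-11 21:07 VKG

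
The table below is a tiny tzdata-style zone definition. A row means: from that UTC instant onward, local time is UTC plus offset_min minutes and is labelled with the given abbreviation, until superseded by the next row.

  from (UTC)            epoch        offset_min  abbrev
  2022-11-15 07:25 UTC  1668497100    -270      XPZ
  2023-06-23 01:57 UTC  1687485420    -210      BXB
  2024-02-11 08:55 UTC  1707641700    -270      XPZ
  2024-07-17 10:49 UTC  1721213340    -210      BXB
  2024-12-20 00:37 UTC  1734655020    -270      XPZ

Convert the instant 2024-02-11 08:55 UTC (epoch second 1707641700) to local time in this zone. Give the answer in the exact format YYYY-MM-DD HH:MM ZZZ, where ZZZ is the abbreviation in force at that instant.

Query: 2024-02-11 08:55 UTC
Rule 3/5 (XPZ, -04:30): 2024-02-11 08:55 UTC ≤ query < 2024-07-17 10:49 UTC
8·60 + 55 - 270 = 265 min
265 = 0·1440 + 265; 265 = 4·60 + 25 → 04:25, same day
→ 2024-02-11 04:25 XPZ

2024-02-11 04:25 XPZ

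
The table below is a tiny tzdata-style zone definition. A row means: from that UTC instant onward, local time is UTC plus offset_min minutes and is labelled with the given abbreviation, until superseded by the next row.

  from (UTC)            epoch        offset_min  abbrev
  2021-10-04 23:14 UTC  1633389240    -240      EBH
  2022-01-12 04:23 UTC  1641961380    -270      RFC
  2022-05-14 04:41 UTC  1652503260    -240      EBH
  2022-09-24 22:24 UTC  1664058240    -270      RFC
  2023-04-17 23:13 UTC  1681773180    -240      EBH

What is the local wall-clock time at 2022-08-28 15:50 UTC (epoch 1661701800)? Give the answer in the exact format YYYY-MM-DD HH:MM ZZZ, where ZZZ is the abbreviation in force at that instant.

2022-08-28 11:50 EBH

Query: 2022-08-28 15:50 UTC
Rule 3/5 (EBH, -04:00): 2022-05-14 04:41 UTC ≤ query < 2022-09-24 22:24 UTC
15·60 + 50 - 240 = 710 min
710 = 0·1440 + 710; 710 = 11·60 + 50 → 11:50, same day
→ 2022-08-28 11:50 EBH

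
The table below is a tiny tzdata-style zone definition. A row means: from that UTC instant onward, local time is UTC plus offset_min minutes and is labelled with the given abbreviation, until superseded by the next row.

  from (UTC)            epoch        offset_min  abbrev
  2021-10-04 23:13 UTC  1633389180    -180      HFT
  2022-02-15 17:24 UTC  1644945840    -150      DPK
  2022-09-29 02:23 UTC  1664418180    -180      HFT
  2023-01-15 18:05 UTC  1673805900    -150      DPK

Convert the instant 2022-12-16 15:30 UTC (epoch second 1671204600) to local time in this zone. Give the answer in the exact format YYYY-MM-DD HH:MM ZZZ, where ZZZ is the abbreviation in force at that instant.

2022-12-16 12:30 HFT

Query: 2022-12-16 15:30 UTC
Rule 3/4 (HFT, -03:00): 2022-09-29 02:23 UTC ≤ query < 2023-01-15 18:05 UTC
15·60 + 30 - 180 = 750 min
750 = 0·1440 + 750; 750 = 12·60 + 30 → 12:30, same day
→ 2022-12-16 12:30 HFT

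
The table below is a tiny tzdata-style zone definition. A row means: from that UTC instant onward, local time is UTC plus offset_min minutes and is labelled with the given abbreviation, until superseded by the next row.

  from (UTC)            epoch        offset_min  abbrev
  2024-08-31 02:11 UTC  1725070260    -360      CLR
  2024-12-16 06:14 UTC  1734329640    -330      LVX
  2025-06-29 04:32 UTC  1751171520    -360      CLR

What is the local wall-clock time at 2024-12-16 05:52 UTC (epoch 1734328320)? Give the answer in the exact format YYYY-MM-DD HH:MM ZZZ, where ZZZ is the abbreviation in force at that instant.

Query: 2024-12-16 05:52 UTC
Rule 1/3 (CLR, -06:00): 2024-08-31 02:11 UTC ≤ query < 2024-12-16 06:14 UTC
5·60 + 52 - 360 = -8 min
-8 = -1·1440 + 1432; 1432 = 23·60 + 52 → 23:52, 2024-12-16 - 1 day = 2024-12-15
→ 2024-12-15 23:52 CLR

2024-12-15 23:52 CLR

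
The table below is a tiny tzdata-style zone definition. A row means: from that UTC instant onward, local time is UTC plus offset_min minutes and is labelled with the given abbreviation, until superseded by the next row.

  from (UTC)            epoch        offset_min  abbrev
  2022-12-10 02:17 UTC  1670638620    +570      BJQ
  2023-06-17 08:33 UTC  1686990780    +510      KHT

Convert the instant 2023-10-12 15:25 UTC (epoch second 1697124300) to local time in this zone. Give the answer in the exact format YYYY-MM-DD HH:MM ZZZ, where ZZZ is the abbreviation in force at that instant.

2023-10-12 23:55 KHT

Query: 2023-10-12 15:25 UTC
Rule 2/2 (KHT, +08:30): 2023-06-17 08:33 UTC ≤ query < +∞
15·60 + 25 + 510 = 1435 min
1435 = 0·1440 + 1435; 1435 = 23·60 + 55 → 23:55, same day
→ 2023-10-12 23:55 KHT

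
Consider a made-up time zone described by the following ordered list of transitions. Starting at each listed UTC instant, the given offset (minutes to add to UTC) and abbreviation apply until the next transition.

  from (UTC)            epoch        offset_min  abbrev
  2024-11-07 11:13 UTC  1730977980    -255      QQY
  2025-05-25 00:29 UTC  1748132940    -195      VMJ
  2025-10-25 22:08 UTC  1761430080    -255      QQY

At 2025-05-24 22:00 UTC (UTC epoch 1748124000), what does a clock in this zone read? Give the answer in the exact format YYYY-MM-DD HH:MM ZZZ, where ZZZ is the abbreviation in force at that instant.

Query: 2025-05-24 22:00 UTC
Rule 1/3 (QQY, -04:15): 2024-11-07 11:13 UTC ≤ query < 2025-05-25 00:29 UTC
22·60 + 0 - 255 = 1065 min
1065 = 0·1440 + 1065; 1065 = 17·60 + 45 → 17:45, same day
→ 2025-05-24 17:45 QQY

2025-05-24 17:45 QQY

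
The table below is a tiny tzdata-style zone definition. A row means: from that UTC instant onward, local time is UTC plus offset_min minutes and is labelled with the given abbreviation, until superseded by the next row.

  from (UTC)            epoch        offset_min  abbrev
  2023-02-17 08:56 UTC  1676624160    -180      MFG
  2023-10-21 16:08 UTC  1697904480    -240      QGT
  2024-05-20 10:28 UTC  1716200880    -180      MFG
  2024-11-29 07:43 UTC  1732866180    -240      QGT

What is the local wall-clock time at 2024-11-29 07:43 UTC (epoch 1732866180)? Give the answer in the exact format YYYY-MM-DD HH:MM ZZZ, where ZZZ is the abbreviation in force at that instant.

2024-11-29 03:43 QGT

Query: 2024-11-29 07:43 UTC
Rule 4/4 (QGT, -04:00): 2024-11-29 07:43 UTC ≤ query < +∞
7·60 + 43 - 240 = 223 min
223 = 0·1440 + 223; 223 = 3·60 + 43 → 03:43, same day
→ 2024-11-29 03:43 QGT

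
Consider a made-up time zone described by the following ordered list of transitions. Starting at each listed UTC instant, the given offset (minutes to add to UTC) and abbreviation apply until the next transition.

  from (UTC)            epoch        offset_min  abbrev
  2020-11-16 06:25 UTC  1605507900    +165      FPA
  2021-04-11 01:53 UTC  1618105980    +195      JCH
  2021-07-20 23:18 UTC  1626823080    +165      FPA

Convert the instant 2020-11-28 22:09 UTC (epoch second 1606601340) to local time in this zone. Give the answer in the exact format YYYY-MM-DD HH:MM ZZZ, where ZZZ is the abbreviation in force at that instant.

Query: 2020-11-28 22:09 UTC
Rule 1/3 (FPA, +02:45): 2020-11-16 06:25 UTC ≤ query < 2021-04-11 01:53 UTC
22·60 + 9 + 165 = 1494 min
1494 = 1·1440 + 54; 54 = 0·60 + 54 → 00:54, 2020-11-28 + 1 day = 2020-11-29
→ 2020-11-29 00:54 FPA

2020-11-29 00:54 FPA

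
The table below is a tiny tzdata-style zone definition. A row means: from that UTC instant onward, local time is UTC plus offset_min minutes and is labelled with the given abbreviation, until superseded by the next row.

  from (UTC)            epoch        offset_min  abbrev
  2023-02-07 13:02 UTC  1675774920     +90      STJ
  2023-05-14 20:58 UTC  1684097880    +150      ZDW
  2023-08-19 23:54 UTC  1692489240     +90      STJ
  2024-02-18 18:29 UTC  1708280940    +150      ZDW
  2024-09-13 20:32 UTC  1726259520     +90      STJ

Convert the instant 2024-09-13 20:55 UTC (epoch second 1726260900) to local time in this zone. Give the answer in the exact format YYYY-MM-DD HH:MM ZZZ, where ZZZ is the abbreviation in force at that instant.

Query: 2024-09-13 20:55 UTC
Rule 5/5 (STJ, +01:30): 2024-09-13 20:32 UTC ≤ query < +∞
20·60 + 55 + 90 = 1345 min
1345 = 0·1440 + 1345; 1345 = 22·60 + 25 → 22:25, same day
→ 2024-09-13 22:25 STJ

2024-09-13 22:25 STJ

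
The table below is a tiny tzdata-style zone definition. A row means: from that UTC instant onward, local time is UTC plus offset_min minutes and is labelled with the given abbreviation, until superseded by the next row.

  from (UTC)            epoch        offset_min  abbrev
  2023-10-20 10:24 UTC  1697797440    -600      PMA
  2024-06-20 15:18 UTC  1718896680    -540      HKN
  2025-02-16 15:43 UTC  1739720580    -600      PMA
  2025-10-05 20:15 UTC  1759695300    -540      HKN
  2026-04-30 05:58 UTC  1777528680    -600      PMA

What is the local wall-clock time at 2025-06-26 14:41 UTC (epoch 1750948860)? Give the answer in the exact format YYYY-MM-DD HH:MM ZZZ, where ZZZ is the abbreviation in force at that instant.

Query: 2025-06-26 14:41 UTC
Rule 3/5 (PMA, -10:00): 2025-02-16 15:43 UTC ≤ query < 2025-10-05 20:15 UTC
14·60 + 41 - 600 = 281 min
281 = 0·1440 + 281; 281 = 4·60 + 41 → 04:41, same day
→ 2025-06-26 04:41 PMA

2025-06-26 04:41 PMA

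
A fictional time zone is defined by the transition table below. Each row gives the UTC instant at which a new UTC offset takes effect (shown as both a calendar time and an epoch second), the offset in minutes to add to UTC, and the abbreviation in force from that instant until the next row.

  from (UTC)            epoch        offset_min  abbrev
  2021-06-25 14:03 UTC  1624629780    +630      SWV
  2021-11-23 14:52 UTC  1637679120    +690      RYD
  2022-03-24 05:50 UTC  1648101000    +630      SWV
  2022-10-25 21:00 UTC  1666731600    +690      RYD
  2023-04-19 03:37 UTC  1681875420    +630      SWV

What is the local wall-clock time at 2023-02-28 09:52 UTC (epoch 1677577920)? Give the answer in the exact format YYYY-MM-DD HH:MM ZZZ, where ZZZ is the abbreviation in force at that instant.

2023-02-28 21:22 RYD

Query: 2023-02-28 09:52 UTC
Rule 4/5 (RYD, +11:30): 2022-10-25 21:00 UTC ≤ query < 2023-04-19 03:37 UTC
9·60 + 52 + 690 = 1282 min
1282 = 0·1440 + 1282; 1282 = 21·60 + 22 → 21:22, same day
→ 2023-02-28 21:22 RYD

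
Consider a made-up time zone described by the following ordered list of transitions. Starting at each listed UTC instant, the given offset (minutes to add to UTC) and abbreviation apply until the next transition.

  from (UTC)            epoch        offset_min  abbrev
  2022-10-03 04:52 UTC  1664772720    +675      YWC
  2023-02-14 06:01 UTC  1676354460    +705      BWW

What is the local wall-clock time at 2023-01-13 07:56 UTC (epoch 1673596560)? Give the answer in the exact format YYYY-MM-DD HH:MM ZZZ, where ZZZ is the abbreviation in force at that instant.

2023-01-13 19:11 YWC

Query: 2023-01-13 07:56 UTC
Rule 1/2 (YWC, +11:15): 2022-10-03 04:52 UTC ≤ query < 2023-02-14 06:01 UTC
7·60 + 56 + 675 = 1151 min
1151 = 0·1440 + 1151; 1151 = 19·60 + 11 → 19:11, same day
→ 2023-01-13 19:11 YWC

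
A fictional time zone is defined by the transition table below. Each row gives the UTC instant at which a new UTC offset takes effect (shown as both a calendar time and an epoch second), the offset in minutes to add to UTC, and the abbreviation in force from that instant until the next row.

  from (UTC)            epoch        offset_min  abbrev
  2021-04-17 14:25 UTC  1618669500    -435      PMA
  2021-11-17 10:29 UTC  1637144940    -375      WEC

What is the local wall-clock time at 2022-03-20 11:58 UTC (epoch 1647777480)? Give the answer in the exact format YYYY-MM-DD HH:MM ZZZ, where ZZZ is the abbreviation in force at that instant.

2022-03-20 05:43 WEC

Query: 2022-03-20 11:58 UTC
Rule 2/2 (WEC, -06:15): 2021-11-17 10:29 UTC ≤ query < +∞
11·60 + 58 - 375 = 343 min
343 = 0·1440 + 343; 343 = 5·60 + 43 → 05:43, same day
→ 2022-03-20 05:43 WEC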